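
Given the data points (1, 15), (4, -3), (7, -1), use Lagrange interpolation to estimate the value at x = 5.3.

Lagrange interpolation formula:
P(x) = Σ yᵢ × Lᵢ(x)
where Lᵢ(x) = Π_{j≠i} (x - xⱼ)/(xᵢ - xⱼ)

L_0(5.3) = (5.3 - 4)/(1 - 4) × (5.3 - 7)/(1 - 7) = -0.122778
L_1(5.3) = (5.3 - 1)/(4 - 1) × (5.3 - 7)/(4 - 7) = 0.812222
L_2(5.3) = (5.3 - 1)/(7 - 1) × (5.3 - 4)/(7 - 4) = 0.310556

P(5.3) = 15×L_0(5.3) + (-3)×L_1(5.3) + (-1)×L_2(5.3)
P(5.3) = -4.588889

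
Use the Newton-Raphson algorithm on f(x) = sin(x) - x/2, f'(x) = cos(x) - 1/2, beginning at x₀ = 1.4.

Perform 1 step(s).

f(x) = sin(x) - x/2
f'(x) = cos(x) - 1/2
x₀ = 1.4

Newton-Raphson formula: x_{n+1} = x_n - f(x_n)/f'(x_n)

Iteration 1:
  f(1.400000) = 0.285450
  f'(1.400000) = -0.330033
  x_1 = 1.400000 - 0.285450/(-0.330033) = 2.264913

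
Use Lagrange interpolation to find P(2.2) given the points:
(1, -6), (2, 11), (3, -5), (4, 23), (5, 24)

Lagrange interpolation formula:
P(x) = Σ yᵢ × Lᵢ(x)
where Lᵢ(x) = Π_{j≠i} (x - xⱼ)/(xᵢ - xⱼ)

L_0(2.2) = (2.2 - 2)/(1 - 2) × (2.2 - 3)/(1 - 3) × (2.2 - 4)/(1 - 4) × (2.2 - 5)/(1 - 5) = -0.033600
L_1(2.2) = (2.2 - 1)/(2 - 1) × (2.2 - 3)/(2 - 3) × (2.2 - 4)/(2 - 4) × (2.2 - 5)/(2 - 5) = 0.806400
L_2(2.2) = (2.2 - 1)/(3 - 1) × (2.2 - 2)/(3 - 2) × (2.2 - 4)/(3 - 4) × (2.2 - 5)/(3 - 5) = 0.302400
L_3(2.2) = (2.2 - 1)/(4 - 1) × (2.2 - 2)/(4 - 2) × (2.2 - 3)/(4 - 3) × (2.2 - 5)/(4 - 5) = -0.089600
L_4(2.2) = (2.2 - 1)/(5 - 1) × (2.2 - 2)/(5 - 2) × (2.2 - 3)/(5 - 3) × (2.2 - 4)/(5 - 4) = 0.014400

P(2.2) = (-6)×L_0(2.2) + 11×L_1(2.2) + (-5)×L_2(2.2) + 23×L_3(2.2) + 24×L_4(2.2)
P(2.2) = 5.844800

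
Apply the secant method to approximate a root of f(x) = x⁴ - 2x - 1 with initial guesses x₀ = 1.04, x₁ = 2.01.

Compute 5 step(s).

f(x) = x⁴ - 2x - 1
x₀ = 1.04, x₁ = 2.01

Secant formula: x_{n+1} = x_n - f(x_n)(x_n - x_{n-1})/(f(x_n) - f(x_{n-1}))

Iteration 1:
  f(1.040000) = -1.910141
  f(2.010000) = 11.302408
  x_2 = 2.010000 - 11.302408×(2.010000 - 1.040000)/(11.302408 - (-1.910141))
       = 1.180233
Iteration 2:
  f(2.010000) = 11.302408
  f(1.180233) = -1.420156
  x_3 = 1.180233 - (-1.420156)×(1.180233 - 2.010000)/(-1.420156 - 11.302408)
       = 1.272856
Iteration 3:
  f(1.180233) = -1.420156
  f(1.272856) = -0.920787
  x_4 = 1.272856 - (-0.920787)×(1.272856 - 1.180233)/(-0.920787 - (-1.420156))
       = 1.443643
Iteration 4:
  f(1.272856) = -0.920787
  f(1.443643) = 0.456207
  x_5 = 1.443643 - 0.456207×(1.443643 - 1.272856)/(0.456207 - (-0.920787))
       = 1.387060
Iteration 5:
  f(1.443643) = 0.456207
  f(1.387060) = -0.072592
  x_6 = 1.387060 - (-0.072592)×(1.387060 - 1.443643)/(-0.072592 - 0.456207)
       = 1.394828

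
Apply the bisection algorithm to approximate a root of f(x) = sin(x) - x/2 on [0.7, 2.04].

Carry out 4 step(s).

f(x) = sin(x) - x/2
Initial interval: [0.7, 2.04]

Iteration 1:
  c_1 = (0.700000 + 2.040000)/2 = 1.370000
  f(c_1) = f(1.370000) = 0.294908
  f(a) × f(c) ≥ 0, new interval: [1.370000, 2.040000]
Iteration 2:
  c_2 = (1.370000 + 2.040000)/2 = 1.705000
  f(c_2) = f(1.705000) = 0.138508
  f(a) × f(c) ≥ 0, new interval: [1.705000, 2.040000]
Iteration 3:
  c_3 = (1.705000 + 2.040000)/2 = 1.872500
  f(c_3) = f(1.872500) = 0.018582
  f(a) × f(c) ≥ 0, new interval: [1.872500, 2.040000]
Iteration 4:
  c_4 = (1.872500 + 2.040000)/2 = 1.956250
  f(c_4) = f(1.956250) = -0.051497
  f(a) × f(c) < 0, new interval: [1.872500, 1.956250]

After 4 iteration(s), the approximation is c_4 = 1.956250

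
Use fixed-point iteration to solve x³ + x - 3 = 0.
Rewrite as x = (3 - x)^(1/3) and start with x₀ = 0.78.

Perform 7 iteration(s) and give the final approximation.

Equation: x³ + x - 3 = 0
Fixed-point form: x = (3 - x)^(1/3)
x₀ = 0.78

x_1 = g(0.780000) = 1.304521
x_2 = g(1.304521) = 1.192424
x_3 = g(1.192424) = 1.218145
x_4 = g(1.218145) = 1.212339
x_5 = g(1.212339) = 1.213654
x_6 = g(1.213654) = 1.213357
x_7 = g(1.213357) = 1.213424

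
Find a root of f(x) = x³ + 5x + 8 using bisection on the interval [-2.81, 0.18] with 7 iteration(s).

f(x) = x³ + 5x + 8
Initial interval: [-2.81, 0.18]

Iteration 1:
  c_1 = (-2.810000 + 0.180000)/2 = -1.315000
  f(c_1) = f(-1.315000) = -0.848931
  f(a) × f(c) ≥ 0, new interval: [-1.315000, 0.180000]
Iteration 2:
  c_2 = (-1.315000 + 0.180000)/2 = -0.567500
  f(c_2) = f(-0.567500) = 4.979733
  f(a) × f(c) < 0, new interval: [-1.315000, -0.567500]
Iteration 3:
  c_3 = (-1.315000 + (-0.567500))/2 = -0.941250
  f(c_3) = f(-0.941250) = 2.459848
  f(a) × f(c) < 0, new interval: [-1.315000, -0.941250]
Iteration 4:
  c_4 = (-1.315000 + (-0.941250))/2 = -1.128125
  f(c_4) = f(-1.128125) = 0.923649
  f(a) × f(c) < 0, new interval: [-1.315000, -1.128125]
Iteration 5:
  c_5 = (-1.315000 + (-1.128125))/2 = -1.221562
  f(c_5) = f(-1.221562) = 0.069354
  f(a) × f(c) < 0, new interval: [-1.315000, -1.221562]
Iteration 6:
  c_6 = (-1.315000 + (-1.221562))/2 = -1.268281
  f(c_6) = f(-1.268281) = -0.381484
  f(a) × f(c) ≥ 0, new interval: [-1.268281, -1.221562]
Iteration 7:
  c_7 = (-1.268281 + (-1.221562))/2 = -1.244922
  f(c_7) = f(-1.244922) = -0.154027
  f(a) × f(c) ≥ 0, new interval: [-1.244922, -1.221562]

After 7 iteration(s), the approximation is c_7 = -1.244922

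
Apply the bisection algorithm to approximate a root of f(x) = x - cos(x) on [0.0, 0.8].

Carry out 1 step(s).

f(x) = x - cos(x)
Initial interval: [0.0, 0.8]

Iteration 1:
  c_1 = (0.000000 + 0.800000)/2 = 0.400000
  f(c_1) = f(0.400000) = -0.521061
  f(a) × f(c) ≥ 0, new interval: [0.400000, 0.800000]

After 1 iteration(s), the approximation is c_1 = 0.400000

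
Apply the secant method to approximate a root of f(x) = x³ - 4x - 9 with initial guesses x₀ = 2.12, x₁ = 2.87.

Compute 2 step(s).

f(x) = x³ - 4x - 9
x₀ = 2.12, x₁ = 2.87

Secant formula: x_{n+1} = x_n - f(x_n)(x_n - x_{n-1})/(f(x_n) - f(x_{n-1}))

Iteration 1:
  f(2.120000) = -7.951872
  f(2.870000) = 3.159903
  x_2 = 2.870000 - 3.159903×(2.870000 - 2.120000)/(3.159903 - (-7.951872))
       = 2.656719
Iteration 2:
  f(2.870000) = 3.159903
  f(2.656719) = -0.875334
  x_3 = 2.656719 - (-0.875334)×(2.656719 - 2.870000)/(-0.875334 - 3.159903)
       = 2.702985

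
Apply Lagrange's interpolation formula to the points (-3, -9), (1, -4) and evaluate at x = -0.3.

Lagrange interpolation formula:
P(x) = Σ yᵢ × Lᵢ(x)
where Lᵢ(x) = Π_{j≠i} (x - xⱼ)/(xᵢ - xⱼ)

L_0(-0.3) = (-0.3 - 1)/(-3 - 1) = 0.325000
L_1(-0.3) = (-0.3 - (-3))/(1 - (-3)) = 0.675000

P(-0.3) = (-9)×L_0(-0.3) + (-4)×L_1(-0.3)
P(-0.3) = -5.625000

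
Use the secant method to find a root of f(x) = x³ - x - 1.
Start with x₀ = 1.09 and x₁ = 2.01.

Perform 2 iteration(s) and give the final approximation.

f(x) = x³ - x - 1
x₀ = 1.09, x₁ = 2.01

Secant formula: x_{n+1} = x_n - f(x_n)(x_n - x_{n-1})/(f(x_n) - f(x_{n-1}))

Iteration 1:
  f(1.090000) = -0.794971
  f(2.010000) = 5.110601
  x_2 = 2.010000 - 5.110601×(2.010000 - 1.090000)/(5.110601 - (-0.794971))
       = 1.213845
Iteration 2:
  f(2.010000) = 5.110601
  f(1.213845) = -0.425343
  x_3 = 1.213845 - (-0.425343)×(1.213845 - 2.010000)/(-0.425343 - 5.110601)
       = 1.275016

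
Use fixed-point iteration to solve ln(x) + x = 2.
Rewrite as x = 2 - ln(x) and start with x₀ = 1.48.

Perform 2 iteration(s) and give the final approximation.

Equation: ln(x) + x = 2
Fixed-point form: x = 2 - ln(x)
x₀ = 1.48

x_1 = g(1.480000) = 1.607958
x_2 = g(1.607958) = 1.525035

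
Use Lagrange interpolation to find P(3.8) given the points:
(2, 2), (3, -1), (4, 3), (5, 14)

Lagrange interpolation formula:
P(x) = Σ yᵢ × Lᵢ(x)
where Lᵢ(x) = Π_{j≠i} (x - xⱼ)/(xᵢ - xⱼ)

L_0(3.8) = (3.8 - 3)/(2 - 3) × (3.8 - 4)/(2 - 4) × (3.8 - 5)/(2 - 5) = -0.032000
L_1(3.8) = (3.8 - 2)/(3 - 2) × (3.8 - 4)/(3 - 4) × (3.8 - 5)/(3 - 5) = 0.216000
L_2(3.8) = (3.8 - 2)/(4 - 2) × (3.8 - 3)/(4 - 3) × (3.8 - 5)/(4 - 5) = 0.864000
L_3(3.8) = (3.8 - 2)/(5 - 2) × (3.8 - 3)/(5 - 3) × (3.8 - 4)/(5 - 4) = -0.048000

P(3.8) = 2×L_0(3.8) + (-1)×L_1(3.8) + 3×L_2(3.8) + 14×L_3(3.8)
P(3.8) = 1.640000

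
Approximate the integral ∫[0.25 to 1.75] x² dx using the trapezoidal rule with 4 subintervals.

f(x) = x²
a = 0.25, b = 1.75, n = 4
h = (b - a)/n = 0.375000

Trapezoidal rule: (h/2)[f(x₀) + 2f(x₁) + 2f(x₂) + ... + f(xₙ)]

x_0 = 0.2500, f(x_0) = 0.062500, coefficient = 1
x_1 = 0.6250, f(x_1) = 0.390625, coefficient = 2
x_2 = 1.0000, f(x_2) = 1.000000, coefficient = 2
x_3 = 1.3750, f(x_3) = 1.890625, coefficient = 2
x_4 = 1.7500, f(x_4) = 3.062500, coefficient = 1

I ≈ (0.375000/2) × 9.687500 = 1.816406
Exact value: 1.781250
Error: 0.035156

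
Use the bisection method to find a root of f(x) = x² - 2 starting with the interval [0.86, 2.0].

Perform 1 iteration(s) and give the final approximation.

f(x) = x² - 2
Initial interval: [0.86, 2.0]

Iteration 1:
  c_1 = (0.860000 + 2.000000)/2 = 1.430000
  f(c_1) = f(1.430000) = 0.044900
  f(a) × f(c) < 0, new interval: [0.860000, 1.430000]

After 1 iteration(s), the approximation is c_1 = 1.430000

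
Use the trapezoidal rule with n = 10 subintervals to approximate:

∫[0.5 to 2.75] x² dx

f(x) = x²
a = 0.5, b = 2.75, n = 10
h = (b - a)/n = 0.225000

Trapezoidal rule: (h/2)[f(x₀) + 2f(x₁) + 2f(x₂) + ... + f(xₙ)]

x_0 = 0.5000, f(x_0) = 0.250000, coefficient = 1
x_1 = 0.7250, f(x_1) = 0.525625, coefficient = 2
x_2 = 0.9500, f(x_2) = 0.902500, coefficient = 2
x_3 = 1.1750, f(x_3) = 1.380625, coefficient = 2
x_4 = 1.4000, f(x_4) = 1.960000, coefficient = 2
x_5 = 1.6250, f(x_5) = 2.640625, coefficient = 2
x_6 = 1.8500, f(x_6) = 3.422500, coefficient = 2
x_7 = 2.0750, f(x_7) = 4.305625, coefficient = 2
x_8 = 2.3000, f(x_8) = 5.290000, coefficient = 2
x_9 = 2.5250, f(x_9) = 6.375625, coefficient = 2
x_10 = 2.7500, f(x_10) = 7.562500, coefficient = 1

I ≈ (0.225000/2) × 61.418750 = 6.909609
Exact value: 6.890625
Error: 0.018984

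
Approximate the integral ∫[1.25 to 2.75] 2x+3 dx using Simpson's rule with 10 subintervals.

f(x) = 2x+3
a = 1.25, b = 2.75, n = 10
h = (b - a)/n = 0.150000

Simpson's rule: (h/3)[f(x₀) + 4f(x₁) + 2f(x₂) + ... + f(xₙ)]

x_0 = 1.2500, f(x_0) = 5.500000, coefficient = 1
x_1 = 1.4000, f(x_1) = 5.800000, coefficient = 4
x_2 = 1.5500, f(x_2) = 6.100000, coefficient = 2
x_3 = 1.7000, f(x_3) = 6.400000, coefficient = 4
x_4 = 1.8500, f(x_4) = 6.700000, coefficient = 2
x_5 = 2.0000, f(x_5) = 7.000000, coefficient = 4
x_6 = 2.1500, f(x_6) = 7.300000, coefficient = 2
x_7 = 2.3000, f(x_7) = 7.600000, coefficient = 4
x_8 = 2.4500, f(x_8) = 7.900000, coefficient = 2
x_9 = 2.6000, f(x_9) = 8.200000, coefficient = 4
x_10 = 2.7500, f(x_10) = 8.500000, coefficient = 1

I ≈ (0.150000/3) × 210.000000 = 10.500000
Exact value: 10.500000
Error: 0.000000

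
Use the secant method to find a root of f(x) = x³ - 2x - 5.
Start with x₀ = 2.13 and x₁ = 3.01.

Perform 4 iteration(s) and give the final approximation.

f(x) = x³ - 2x - 5
x₀ = 2.13, x₁ = 3.01

Secant formula: x_{n+1} = x_n - f(x_n)(x_n - x_{n-1})/(f(x_n) - f(x_{n-1}))

Iteration 1:
  f(2.130000) = 0.403597
  f(3.010000) = 16.250901
  x_2 = 3.010000 - 16.250901×(3.010000 - 2.130000)/(16.250901 - 0.403597)
       = 2.107588
Iteration 2:
  f(3.010000) = 16.250901
  f(2.107588) = 0.146580
  x_3 = 2.107588 - 0.146580×(2.107588 - 3.010000)/(0.146580 - 16.250901)
       = 2.099375
Iteration 3:
  f(2.107588) = 0.146580
  f(2.099375) = 0.053980
  x_4 = 2.099375 - 0.053980×(2.099375 - 2.107588)/(0.053980 - 0.146580)
       = 2.094587
Iteration 4:
  f(2.099375) = 0.053980
  f(2.094587) = 0.000392
  x_5 = 2.094587 - 0.000392×(2.094587 - 2.099375)/(0.000392 - 0.053980)
       = 2.094552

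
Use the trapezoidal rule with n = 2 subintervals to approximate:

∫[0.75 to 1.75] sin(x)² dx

f(x) = sin(x)²
a = 0.75, b = 1.75, n = 2
h = (b - a)/n = 0.500000

Trapezoidal rule: (h/2)[f(x₀) + 2f(x₁) + 2f(x₂) + ... + f(xₙ)]

x_0 = 0.7500, f(x_0) = 0.464631, coefficient = 1
x_1 = 1.2500, f(x_1) = 0.900572, coefficient = 2
x_2 = 1.7500, f(x_2) = 0.968228, coefficient = 1

I ≈ (0.500000/2) × 3.234003 = 0.808501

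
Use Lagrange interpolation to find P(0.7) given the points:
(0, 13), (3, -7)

Lagrange interpolation formula:
P(x) = Σ yᵢ × Lᵢ(x)
where Lᵢ(x) = Π_{j≠i} (x - xⱼ)/(xᵢ - xⱼ)

L_0(0.7) = (0.7 - 3)/(0 - 3) = 0.766667
L_1(0.7) = (0.7 - 0)/(3 - 0) = 0.233333

P(0.7) = 13×L_0(0.7) + (-7)×L_1(0.7)
P(0.7) = 8.333333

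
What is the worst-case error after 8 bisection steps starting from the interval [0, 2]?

Bisection error bound: |error| ≤ (b-a)/2^n
|error| ≤ (2 - 0)/2^8 = 2/2^8
|error| ≤ 0.0078125000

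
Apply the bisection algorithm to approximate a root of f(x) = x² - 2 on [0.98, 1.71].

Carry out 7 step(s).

f(x) = x² - 2
Initial interval: [0.98, 1.71]

Iteration 1:
  c_1 = (0.980000 + 1.710000)/2 = 1.345000
  f(c_1) = f(1.345000) = -0.190975
  f(a) × f(c) ≥ 0, new interval: [1.345000, 1.710000]
Iteration 2:
  c_2 = (1.345000 + 1.710000)/2 = 1.527500
  f(c_2) = f(1.527500) = 0.333256
  f(a) × f(c) < 0, new interval: [1.345000, 1.527500]
Iteration 3:
  c_3 = (1.345000 + 1.527500)/2 = 1.436250
  f(c_3) = f(1.436250) = 0.062814
  f(a) × f(c) < 0, new interval: [1.345000, 1.436250]
Iteration 4:
  c_4 = (1.345000 + 1.436250)/2 = 1.390625
  f(c_4) = f(1.390625) = -0.066162
  f(a) × f(c) ≥ 0, new interval: [1.390625, 1.436250]
Iteration 5:
  c_5 = (1.390625 + 1.436250)/2 = 1.413437
  f(c_5) = f(1.413437) = -0.002194
  f(a) × f(c) ≥ 0, new interval: [1.413437, 1.436250]
Iteration 6:
  c_6 = (1.413437 + 1.436250)/2 = 1.424844
  f(c_6) = f(1.424844) = 0.030180
  f(a) × f(c) < 0, new interval: [1.413437, 1.424844]
Iteration 7:
  c_7 = (1.413437 + 1.424844)/2 = 1.419141
  f(c_7) = f(1.419141) = 0.013960
  f(a) × f(c) < 0, new interval: [1.413437, 1.419141]

After 7 iteration(s), the approximation is c_7 = 1.419141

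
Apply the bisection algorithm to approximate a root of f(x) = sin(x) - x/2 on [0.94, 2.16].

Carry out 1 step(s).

f(x) = sin(x) - x/2
Initial interval: [0.94, 2.16]

Iteration 1:
  c_1 = (0.940000 + 2.160000)/2 = 1.550000
  f(c_1) = f(1.550000) = 0.224784
  f(a) × f(c) ≥ 0, new interval: [1.550000, 2.160000]

After 1 iteration(s), the approximation is c_1 = 1.550000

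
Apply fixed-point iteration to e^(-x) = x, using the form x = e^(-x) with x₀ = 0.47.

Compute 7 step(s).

Equation: e^(-x) = x
Fixed-point form: x = e^(-x)
x₀ = 0.47

x_1 = g(0.470000) = 0.625002
x_2 = g(0.625002) = 0.535260
x_3 = g(0.535260) = 0.585517
x_4 = g(0.585517) = 0.556818
x_5 = g(0.556818) = 0.573030
x_6 = g(0.573030) = 0.563815
x_7 = g(0.563815) = 0.569034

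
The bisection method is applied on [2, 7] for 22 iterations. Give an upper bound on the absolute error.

Bisection error bound: |error| ≤ (b-a)/2^n
|error| ≤ (7 - 2)/2^22 = 5/2^22
|error| ≤ 0.0000011921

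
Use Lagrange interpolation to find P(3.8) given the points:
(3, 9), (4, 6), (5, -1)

Lagrange interpolation formula:
P(x) = Σ yᵢ × Lᵢ(x)
where Lᵢ(x) = Π_{j≠i} (x - xⱼ)/(xᵢ - xⱼ)

L_0(3.8) = (3.8 - 4)/(3 - 4) × (3.8 - 5)/(3 - 5) = 0.120000
L_1(3.8) = (3.8 - 3)/(4 - 3) × (3.8 - 5)/(4 - 5) = 0.960000
L_2(3.8) = (3.8 - 3)/(5 - 3) × (3.8 - 4)/(5 - 4) = -0.080000

P(3.8) = 9×L_0(3.8) + 6×L_1(3.8) + (-1)×L_2(3.8)
P(3.8) = 6.920000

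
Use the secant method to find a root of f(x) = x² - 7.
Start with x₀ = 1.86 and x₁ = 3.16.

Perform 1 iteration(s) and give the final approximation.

f(x) = x² - 7
x₀ = 1.86, x₁ = 3.16

Secant formula: x_{n+1} = x_n - f(x_n)(x_n - x_{n-1})/(f(x_n) - f(x_{n-1}))

Iteration 1:
  f(1.860000) = -3.540400
  f(3.160000) = 2.985600
  x_2 = 3.160000 - 2.985600×(3.160000 - 1.860000)/(2.985600 - (-3.540400))
       = 2.565259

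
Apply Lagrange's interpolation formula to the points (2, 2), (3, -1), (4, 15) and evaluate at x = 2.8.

Lagrange interpolation formula:
P(x) = Σ yᵢ × Lᵢ(x)
where Lᵢ(x) = Π_{j≠i} (x - xⱼ)/(xᵢ - xⱼ)

L_0(2.8) = (2.8 - 3)/(2 - 3) × (2.8 - 4)/(2 - 4) = 0.120000
L_1(2.8) = (2.8 - 2)/(3 - 2) × (2.8 - 4)/(3 - 4) = 0.960000
L_2(2.8) = (2.8 - 2)/(4 - 2) × (2.8 - 3)/(4 - 3) = -0.080000

P(2.8) = 2×L_0(2.8) + (-1)×L_1(2.8) + 15×L_2(2.8)
P(2.8) = -1.920000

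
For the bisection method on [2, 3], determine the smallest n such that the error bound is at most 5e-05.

We need (b-a)/2^n ≤ 5e-05
(3 - 2)/2^n ≤ 5e-05
1/2^n ≤ 5e-05
2^n ≥ 20000
n ≥ log₂(20000) = 14.29
n ≥ 15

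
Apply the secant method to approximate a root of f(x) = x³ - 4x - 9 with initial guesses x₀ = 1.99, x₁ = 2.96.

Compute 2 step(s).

f(x) = x³ - 4x - 9
x₀ = 1.99, x₁ = 2.96

Secant formula: x_{n+1} = x_n - f(x_n)(x_n - x_{n-1})/(f(x_n) - f(x_{n-1}))

Iteration 1:
  f(1.990000) = -9.079401
  f(2.960000) = 5.094336
  x_2 = 2.960000 - 5.094336×(2.960000 - 1.990000)/(5.094336 - (-9.079401))
       = 2.611362
Iteration 2:
  f(2.960000) = 5.094336
  f(2.611362) = -1.638021
  x_3 = 2.611362 - (-1.638021)×(2.611362 - 2.960000)/(-1.638021 - 5.094336)
       = 2.696187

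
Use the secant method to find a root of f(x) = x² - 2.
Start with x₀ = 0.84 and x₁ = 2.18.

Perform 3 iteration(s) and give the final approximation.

f(x) = x² - 2
x₀ = 0.84, x₁ = 2.18

Secant formula: x_{n+1} = x_n - f(x_n)(x_n - x_{n-1})/(f(x_n) - f(x_{n-1}))

Iteration 1:
  f(0.840000) = -1.294400
  f(2.180000) = 2.752400
  x_2 = 2.180000 - 2.752400×(2.180000 - 0.840000)/(2.752400 - (-1.294400))
       = 1.268609
Iteration 2:
  f(2.180000) = 2.752400
  f(1.268609) = -0.390631
  x_3 = 1.268609 - (-0.390631)×(1.268609 - 2.180000)/(-0.390631 - 2.752400)
       = 1.381881
Iteration 3:
  f(1.268609) = -0.390631
  f(1.381881) = -0.090404
  x_4 = 1.381881 - (-0.090404)×(1.381881 - 1.268609)/(-0.090404 - (-0.390631))
       = 1.415990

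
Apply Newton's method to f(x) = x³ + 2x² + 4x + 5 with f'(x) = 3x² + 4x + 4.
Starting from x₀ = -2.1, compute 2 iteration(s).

f(x) = x³ + 2x² + 4x + 5
f'(x) = 3x² + 4x + 4
x₀ = -2.1

Newton-Raphson formula: x_{n+1} = x_n - f(x_n)/f'(x_n)

Iteration 1:
  f(-2.100000) = -3.841000
  f'(-2.100000) = 8.830000
  x_1 = -2.100000 - (-3.841000)/8.830000 = -1.665006
Iteration 2:
  f(-1.665006) = -0.731337
  f'(-1.665006) = 5.656709
  x_2 = -1.665006 - (-0.731337)/5.656709 = -1.535719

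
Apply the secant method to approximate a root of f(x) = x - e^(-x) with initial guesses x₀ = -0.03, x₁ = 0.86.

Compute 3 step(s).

f(x) = x - e^(-x)
x₀ = -0.03, x₁ = 0.86

Secant formula: x_{n+1} = x_n - f(x_n)(x_n - x_{n-1})/(f(x_n) - f(x_{n-1}))

Iteration 1:
  f(-0.030000) = -1.060455
  f(0.860000) = 0.436838
  x_2 = 0.860000 - 0.436838×(0.860000 - (-0.030000))/(0.436838 - (-1.060455))
       = 0.600341
Iteration 2:
  f(0.860000) = 0.436838
  f(0.600341) = 0.051716
  x_3 = 0.600341 - 0.051716×(0.600341 - 0.860000)/(0.051716 - 0.436838)
       = 0.565472
Iteration 3:
  f(0.600341) = 0.051716
  f(0.565472) = -0.002619
  x_4 = 0.565472 - (-0.002619)×(0.565472 - 0.600341)/(-0.002619 - 0.051716)
       = 0.567153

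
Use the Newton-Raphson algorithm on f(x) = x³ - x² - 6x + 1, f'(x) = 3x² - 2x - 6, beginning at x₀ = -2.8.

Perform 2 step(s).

f(x) = x³ - x² - 6x + 1
f'(x) = 3x² - 2x - 6
x₀ = -2.8

Newton-Raphson formula: x_{n+1} = x_n - f(x_n)/f'(x_n)

Iteration 1:
  f(-2.800000) = -11.992000
  f'(-2.800000) = 23.120000
  x_1 = -2.800000 - (-11.992000)/23.120000 = -2.281315
Iteration 2:
  f(-2.281315) = -2.389378
  f'(-2.281315) = 14.175822
  x_2 = -2.281315 - (-2.389378)/14.175822 = -2.112762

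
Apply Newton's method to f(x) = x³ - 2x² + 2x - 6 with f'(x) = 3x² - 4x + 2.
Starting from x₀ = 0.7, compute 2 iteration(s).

f(x) = x³ - 2x² + 2x - 6
f'(x) = 3x² - 4x + 2
x₀ = 0.7

Newton-Raphson formula: x_{n+1} = x_n - f(x_n)/f'(x_n)

Iteration 1:
  f(0.700000) = -5.237000
  f'(0.700000) = 0.670000
  x_1 = 0.700000 - (-5.237000)/0.670000 = 8.516418
Iteration 2:
  f(8.516418) = 483.664548
  f'(8.516418) = 185.522450
  x_2 = 8.516418 - 483.664548/185.522450 = 5.909377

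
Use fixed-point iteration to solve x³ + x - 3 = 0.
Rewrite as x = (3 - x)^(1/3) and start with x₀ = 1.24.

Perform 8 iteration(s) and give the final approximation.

Equation: x³ + x - 3 = 0
Fixed-point form: x = (3 - x)^(1/3)
x₀ = 1.24

x_1 = g(1.240000) = 1.207362
x_2 = g(1.207362) = 1.214780
x_3 = g(1.214780) = 1.213102
x_4 = g(1.213102) = 1.213482
x_5 = g(1.213482) = 1.213396
x_6 = g(1.213396) = 1.213415
x_7 = g(1.213415) = 1.213411
x_8 = g(1.213411) = 1.213412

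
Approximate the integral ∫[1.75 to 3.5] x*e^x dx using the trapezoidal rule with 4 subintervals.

f(x) = x*e^x
a = 1.75, b = 3.5, n = 4
h = (b - a)/n = 0.437500

Trapezoidal rule: (h/2)[f(x₀) + 2f(x₁) + 2f(x₂) + ... + f(xₙ)]

x_0 = 1.7500, f(x_0) = 10.070555, coefficient = 1
x_1 = 2.1875, f(x_1) = 19.496975, coefficient = 2
x_2 = 2.6250, f(x_2) = 36.237007, coefficient = 2
x_3 = 3.0625, f(x_3) = 65.479137, coefficient = 2
x_4 = 3.5000, f(x_4) = 115.904082, coefficient = 1

I ≈ (0.437500/2) × 368.400876 = 80.587692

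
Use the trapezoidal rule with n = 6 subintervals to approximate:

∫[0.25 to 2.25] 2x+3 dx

f(x) = 2x+3
a = 0.25, b = 2.25, n = 6
h = (b - a)/n = 0.333333

Trapezoidal rule: (h/2)[f(x₀) + 2f(x₁) + 2f(x₂) + ... + f(xₙ)]

x_0 = 0.2500, f(x_0) = 3.500000, coefficient = 1
x_1 = 0.5833, f(x_1) = 4.166667, coefficient = 2
x_2 = 0.9167, f(x_2) = 4.833333, coefficient = 2
x_3 = 1.2500, f(x_3) = 5.500000, coefficient = 2
x_4 = 1.5833, f(x_4) = 6.166667, coefficient = 2
x_5 = 1.9167, f(x_5) = 6.833333, coefficient = 2
x_6 = 2.2500, f(x_6) = 7.500000, coefficient = 1

I ≈ (0.333333/2) × 66.000000 = 11.000000
Exact value: 11.000000
Error: 0.000000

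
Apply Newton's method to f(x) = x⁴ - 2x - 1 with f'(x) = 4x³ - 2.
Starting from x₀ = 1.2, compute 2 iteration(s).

f(x) = x⁴ - 2x - 1
f'(x) = 4x³ - 2
x₀ = 1.2

Newton-Raphson formula: x_{n+1} = x_n - f(x_n)/f'(x_n)

Iteration 1:
  f(1.200000) = -1.326400
  f'(1.200000) = 4.912000
  x_1 = 1.200000 - (-1.326400)/4.912000 = 1.470033
Iteration 2:
  f(1.470033) = 0.729838
  f'(1.470033) = 10.706937
  x_2 = 1.470033 - 0.729838/10.706937 = 1.401868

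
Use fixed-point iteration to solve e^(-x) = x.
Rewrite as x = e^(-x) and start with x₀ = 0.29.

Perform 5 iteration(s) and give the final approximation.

Equation: e^(-x) = x
Fixed-point form: x = e^(-x)
x₀ = 0.29

x_1 = g(0.290000) = 0.748264
x_2 = g(0.748264) = 0.473187
x_3 = g(0.473187) = 0.623013
x_4 = g(0.623013) = 0.536326
x_5 = g(0.536326) = 0.584893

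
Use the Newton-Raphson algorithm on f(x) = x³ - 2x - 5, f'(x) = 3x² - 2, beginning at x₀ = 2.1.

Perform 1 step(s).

f(x) = x³ - 2x - 5
f'(x) = 3x² - 2
x₀ = 2.1

Newton-Raphson formula: x_{n+1} = x_n - f(x_n)/f'(x_n)

Iteration 1:
  f(2.100000) = 0.061000
  f'(2.100000) = 11.230000
  x_1 = 2.100000 - 0.061000/11.230000 = 2.094568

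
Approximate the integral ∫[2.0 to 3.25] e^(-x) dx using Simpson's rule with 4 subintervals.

f(x) = e^(-x)
a = 2.0, b = 3.25, n = 4
h = (b - a)/n = 0.312500

Simpson's rule: (h/3)[f(x₀) + 4f(x₁) + 2f(x₂) + ... + f(xₙ)]

x_0 = 2.0000, f(x_0) = 0.135335, coefficient = 1
x_1 = 2.3125, f(x_1) = 0.099013, coefficient = 4
x_2 = 2.6250, f(x_2) = 0.072440, coefficient = 2
x_3 = 2.9375, f(x_3) = 0.052998, coefficient = 4
x_4 = 3.2500, f(x_4) = 0.038774, coefficient = 1

I ≈ (0.312500/3) × 0.927035 = 0.096566
Exact value: 0.096561
Error: 0.000005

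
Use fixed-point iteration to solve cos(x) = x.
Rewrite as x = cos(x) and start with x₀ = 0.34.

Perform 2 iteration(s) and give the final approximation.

Equation: cos(x) = x
Fixed-point form: x = cos(x)
x₀ = 0.34

x_1 = g(0.340000) = 0.942755
x_2 = g(0.942755) = 0.587561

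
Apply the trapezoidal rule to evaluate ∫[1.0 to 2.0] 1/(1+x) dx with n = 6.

f(x) = 1/(1+x)
a = 1.0, b = 2.0, n = 6
h = (b - a)/n = 0.166667

Trapezoidal rule: (h/2)[f(x₀) + 2f(x₁) + 2f(x₂) + ... + f(xₙ)]

x_0 = 1.0000, f(x_0) = 0.500000, coefficient = 1
x_1 = 1.1667, f(x_1) = 0.461538, coefficient = 2
x_2 = 1.3333, f(x_2) = 0.428571, coefficient = 2
x_3 = 1.5000, f(x_3) = 0.400000, coefficient = 2
x_4 = 1.6667, f(x_4) = 0.375000, coefficient = 2
x_5 = 1.8333, f(x_5) = 0.352941, coefficient = 2
x_6 = 2.0000, f(x_6) = 0.333333, coefficient = 1

I ≈ (0.166667/2) × 4.869435 = 0.405786
Exact value: 0.405465
Error: 0.000321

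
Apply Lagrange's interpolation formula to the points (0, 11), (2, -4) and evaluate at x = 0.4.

Lagrange interpolation formula:
P(x) = Σ yᵢ × Lᵢ(x)
where Lᵢ(x) = Π_{j≠i} (x - xⱼ)/(xᵢ - xⱼ)

L_0(0.4) = (0.4 - 2)/(0 - 2) = 0.800000
L_1(0.4) = (0.4 - 0)/(2 - 0) = 0.200000

P(0.4) = 11×L_0(0.4) + (-4)×L_1(0.4)
P(0.4) = 8.000000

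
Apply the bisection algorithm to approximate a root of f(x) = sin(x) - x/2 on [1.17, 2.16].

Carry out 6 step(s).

f(x) = sin(x) - x/2
Initial interval: [1.17, 2.16]

Iteration 1:
  c_1 = (1.170000 + 2.160000)/2 = 1.665000
  f(c_1) = f(1.665000) = 0.163066
  f(a) × f(c) ≥ 0, new interval: [1.665000, 2.160000]
Iteration 2:
  c_2 = (1.665000 + 2.160000)/2 = 1.912500
  f(c_2) = f(1.912500) = -0.014065
  f(a) × f(c) < 0, new interval: [1.665000, 1.912500]
Iteration 3:
  c_3 = (1.665000 + 1.912500)/2 = 1.788750
  f(c_3) = f(1.788750) = 0.081967
  f(a) × f(c) ≥ 0, new interval: [1.788750, 1.912500]
Iteration 4:
  c_4 = (1.788750 + 1.912500)/2 = 1.850625
  f(c_4) = f(1.850625) = 0.035790
  f(a) × f(c) ≥ 0, new interval: [1.850625, 1.912500]
Iteration 5:
  c_5 = (1.850625 + 1.912500)/2 = 1.881563
  f(c_5) = f(1.881563) = 0.011318
  f(a) × f(c) ≥ 0, new interval: [1.881563, 1.912500]
Iteration 6:
  c_6 = (1.881563 + 1.912500)/2 = 1.897031
  f(c_6) = f(1.897031) = -0.001260
  f(a) × f(c) < 0, new interval: [1.881563, 1.897031]

After 6 iteration(s), the approximation is c_6 = 1.897031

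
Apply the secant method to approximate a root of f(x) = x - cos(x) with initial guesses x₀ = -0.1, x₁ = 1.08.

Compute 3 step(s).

f(x) = x - cos(x)
x₀ = -0.1, x₁ = 1.08

Secant formula: x_{n+1} = x_n - f(x_n)(x_n - x_{n-1})/(f(x_n) - f(x_{n-1}))

Iteration 1:
  f(-0.100000) = -1.095004
  f(1.080000) = 0.608672
  x_2 = 1.080000 - 0.608672×(1.080000 - (-0.100000))/(0.608672 - (-1.095004))
       = 0.658422
Iteration 2:
  f(1.080000) = 0.608672
  f(0.658422) = -0.132537
  x_3 = 0.658422 - (-0.132537)×(0.658422 - 1.080000)/(-0.132537 - 0.608672)
       = 0.733805
Iteration 3:
  f(0.658422) = -0.132537
  f(0.733805) = -0.008826
  x_4 = 0.733805 - (-0.008826)×(0.733805 - 0.658422)/(-0.008826 - (-0.132537))
       = 0.739183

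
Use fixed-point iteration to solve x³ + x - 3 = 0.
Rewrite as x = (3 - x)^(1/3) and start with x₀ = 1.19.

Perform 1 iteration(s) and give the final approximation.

Equation: x³ + x - 3 = 0
Fixed-point form: x = (3 - x)^(1/3)
x₀ = 1.19

x_1 = g(1.190000) = 1.218689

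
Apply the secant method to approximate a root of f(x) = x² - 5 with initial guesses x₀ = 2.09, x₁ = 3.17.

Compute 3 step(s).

f(x) = x² - 5
x₀ = 2.09, x₁ = 3.17

Secant formula: x_{n+1} = x_n - f(x_n)(x_n - x_{n-1})/(f(x_n) - f(x_{n-1}))

Iteration 1:
  f(2.090000) = -0.631900
  f(3.170000) = 5.048900
  x_2 = 3.170000 - 5.048900×(3.170000 - 2.090000)/(5.048900 - (-0.631900))
       = 2.210133
Iteration 2:
  f(3.170000) = 5.048900
  f(2.210133) = -0.115312
  x_3 = 2.210133 - (-0.115312)×(2.210133 - 3.170000)/(-0.115312 - 5.048900)
       = 2.231566
Iteration 3:
  f(2.210133) = -0.115312
  f(2.231566) = -0.020113
  x_4 = 2.231566 - (-0.020113)×(2.231566 - 2.210133)/(-0.020113 - (-0.115312))
       = 2.236094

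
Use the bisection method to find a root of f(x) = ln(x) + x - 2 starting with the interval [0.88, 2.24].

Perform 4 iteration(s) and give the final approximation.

f(x) = ln(x) + x - 2
Initial interval: [0.88, 2.24]

Iteration 1:
  c_1 = (0.880000 + 2.240000)/2 = 1.560000
  f(c_1) = f(1.560000) = 0.004686
  f(a) × f(c) < 0, new interval: [0.880000, 1.560000]
Iteration 2:
  c_2 = (0.880000 + 1.560000)/2 = 1.220000
  f(c_2) = f(1.220000) = -0.581149
  f(a) × f(c) ≥ 0, new interval: [1.220000, 1.560000]
Iteration 3:
  c_3 = (1.220000 + 1.560000)/2 = 1.390000
  f(c_3) = f(1.390000) = -0.280696
  f(a) × f(c) ≥ 0, new interval: [1.390000, 1.560000]
Iteration 4:
  c_4 = (1.390000 + 1.560000)/2 = 1.475000
  f(c_4) = f(1.475000) = -0.136342
  f(a) × f(c) ≥ 0, new interval: [1.475000, 1.560000]

After 4 iteration(s), the approximation is c_4 = 1.475000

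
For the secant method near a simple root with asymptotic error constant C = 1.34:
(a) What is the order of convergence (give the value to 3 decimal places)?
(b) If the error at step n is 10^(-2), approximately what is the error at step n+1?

(a) Secant method has superlinear convergence with order φ = (1+√5)/2 ≈ 1.618.
    This means |e_{n+1}| ≈ C|e_n|^1.618.

(b) With |e_n| = 10^(-2) and C = 1.34:
    |e_{n+1}| ≈ 1.34 × (10^(-2))^1.618 = 1.34 × 10^(-3.24)

(a) ≈ 1.618 (golden ratio); (b) |e_{n+1}| ≈ 7.781e-04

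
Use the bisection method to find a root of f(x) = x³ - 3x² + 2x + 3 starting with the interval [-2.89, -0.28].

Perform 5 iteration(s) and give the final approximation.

f(x) = x³ - 3x² + 2x + 3
Initial interval: [-2.89, -0.28]

Iteration 1:
  c_1 = (-2.890000 + (-0.280000))/2 = -1.585000
  f(c_1) = f(-1.585000) = -11.688552
  f(a) × f(c) ≥ 0, new interval: [-1.585000, -0.280000]
Iteration 2:
  c_2 = (-1.585000 + (-0.280000))/2 = -0.932500
  f(c_2) = f(-0.932500) = -2.284530
  f(a) × f(c) ≥ 0, new interval: [-0.932500, -0.280000]
Iteration 3:
  c_3 = (-0.932500 + (-0.280000))/2 = -0.606250
  f(c_3) = f(-0.606250) = 0.462062
  f(a) × f(c) < 0, new interval: [-0.932500, -0.606250]
Iteration 4:
  c_4 = (-0.932500 + (-0.606250))/2 = -0.769375
  f(c_4) = f(-0.769375) = -0.769986
  f(a) × f(c) ≥ 0, new interval: [-0.769375, -0.606250]
Iteration 5:
  c_5 = (-0.769375 + (-0.606250))/2 = -0.687812
  f(c_5) = f(-0.687812) = -0.120278
  f(a) × f(c) ≥ 0, new interval: [-0.687812, -0.606250]

After 5 iteration(s), the approximation is c_5 = -0.687812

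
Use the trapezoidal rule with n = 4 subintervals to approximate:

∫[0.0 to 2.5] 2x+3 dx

f(x) = 2x+3
a = 0.0, b = 2.5, n = 4
h = (b - a)/n = 0.625000

Trapezoidal rule: (h/2)[f(x₀) + 2f(x₁) + 2f(x₂) + ... + f(xₙ)]

x_0 = 0.0000, f(x_0) = 3.000000, coefficient = 1
x_1 = 0.6250, f(x_1) = 4.250000, coefficient = 2
x_2 = 1.2500, f(x_2) = 5.500000, coefficient = 2
x_3 = 1.8750, f(x_3) = 6.750000, coefficient = 2
x_4 = 2.5000, f(x_4) = 8.000000, coefficient = 1

I ≈ (0.625000/2) × 44.000000 = 13.750000
Exact value: 13.750000
Error: 0.000000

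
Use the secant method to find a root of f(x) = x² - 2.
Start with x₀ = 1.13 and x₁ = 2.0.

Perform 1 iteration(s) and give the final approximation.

f(x) = x² - 2
x₀ = 1.13, x₁ = 2.0

Secant formula: x_{n+1} = x_n - f(x_n)(x_n - x_{n-1})/(f(x_n) - f(x_{n-1}))

Iteration 1:
  f(1.130000) = -0.723100
  f(2.000000) = 2.000000
  x_2 = 2.000000 - 2.000000×(2.000000 - 1.130000)/(2.000000 - (-0.723100))
       = 1.361022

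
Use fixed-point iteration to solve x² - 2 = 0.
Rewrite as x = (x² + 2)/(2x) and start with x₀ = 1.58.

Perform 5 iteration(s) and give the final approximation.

Equation: x² - 2 = 0
Fixed-point form: x = (x² + 2)/(2x)
x₀ = 1.58

x_1 = g(1.580000) = 1.422911
x_2 = g(1.422911) = 1.414240
x_3 = g(1.414240) = 1.414214
x_4 = g(1.414214) = 1.414214
x_5 = g(1.414214) = 1.414214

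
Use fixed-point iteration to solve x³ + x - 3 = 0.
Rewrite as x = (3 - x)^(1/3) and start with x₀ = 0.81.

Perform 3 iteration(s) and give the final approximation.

Equation: x³ + x - 3 = 0
Fixed-point form: x = (3 - x)^(1/3)
x₀ = 0.81

x_1 = g(0.810000) = 1.298618
x_2 = g(1.298618) = 1.193807
x_3 = g(1.193807) = 1.217834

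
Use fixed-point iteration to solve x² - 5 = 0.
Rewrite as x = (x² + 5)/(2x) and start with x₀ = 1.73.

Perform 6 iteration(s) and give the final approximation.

Equation: x² - 5 = 0
Fixed-point form: x = (x² + 5)/(2x)
x₀ = 1.73

x_1 = g(1.730000) = 2.310087
x_2 = g(2.310087) = 2.237254
x_3 = g(2.237254) = 2.236068
x_4 = g(2.236068) = 2.236068
x_5 = g(2.236068) = 2.236068
x_6 = g(2.236068) = 2.236068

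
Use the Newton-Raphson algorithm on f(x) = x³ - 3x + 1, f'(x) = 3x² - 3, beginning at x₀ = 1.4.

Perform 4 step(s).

f(x) = x³ - 3x + 1
f'(x) = 3x² - 3
x₀ = 1.4

Newton-Raphson formula: x_{n+1} = x_n - f(x_n)/f'(x_n)

Iteration 1:
  f(1.400000) = -0.456000
  f'(1.400000) = 2.880000
  x_1 = 1.400000 - (-0.456000)/2.880000 = 1.558333
Iteration 2:
  f(1.558333) = 0.109261
  f'(1.558333) = 4.285208
  x_2 = 1.558333 - 0.109261/4.285208 = 1.532836
Iteration 3:
  f(1.532836) = 0.003023
  f'(1.532836) = 4.048759
  x_3 = 1.532836 - 0.003023/4.048759 = 1.532090
Iteration 4:
  f(1.532090) = 0.000003
  f'(1.532090) = 4.041895
  x_4 = 1.532090 - 0.000003/4.041895 = 1.532089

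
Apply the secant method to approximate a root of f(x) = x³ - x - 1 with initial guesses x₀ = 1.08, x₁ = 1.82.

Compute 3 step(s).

f(x) = x³ - x - 1
x₀ = 1.08, x₁ = 1.82

Secant formula: x_{n+1} = x_n - f(x_n)(x_n - x_{n-1})/(f(x_n) - f(x_{n-1}))

Iteration 1:
  f(1.080000) = -0.820288
  f(1.820000) = 3.208568
  x_2 = 1.820000 - 3.208568×(1.820000 - 1.080000)/(3.208568 - (-0.820288))
       = 1.230666
Iteration 2:
  f(1.820000) = 3.208568
  f(1.230666) = -0.366773
  x_3 = 1.230666 - (-0.366773)×(1.230666 - 1.820000)/(-0.366773 - 3.208568)
       = 1.291123
Iteration 3:
  f(1.230666) = -0.366773
  f(1.291123) = -0.138824
  x_4 = 1.291123 - (-0.138824)×(1.291123 - 1.230666)/(-0.138824 - (-0.366773))
       = 1.327941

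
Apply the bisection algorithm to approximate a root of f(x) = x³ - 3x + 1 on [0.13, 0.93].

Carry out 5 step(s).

f(x) = x³ - 3x + 1
Initial interval: [0.13, 0.93]

Iteration 1:
  c_1 = (0.130000 + 0.930000)/2 = 0.530000
  f(c_1) = f(0.530000) = -0.441123
  f(a) × f(c) < 0, new interval: [0.130000, 0.530000]
Iteration 2:
  c_2 = (0.130000 + 0.530000)/2 = 0.330000
  f(c_2) = f(0.330000) = 0.045937
  f(a) × f(c) ≥ 0, new interval: [0.330000, 0.530000]
Iteration 3:
  c_3 = (0.330000 + 0.530000)/2 = 0.430000
  f(c_3) = f(0.430000) = -0.210493
  f(a) × f(c) < 0, new interval: [0.330000, 0.430000]
Iteration 4:
  c_4 = (0.330000 + 0.430000)/2 = 0.380000
  f(c_4) = f(0.380000) = -0.085128
  f(a) × f(c) < 0, new interval: [0.330000, 0.380000]
Iteration 5:
  c_5 = (0.330000 + 0.380000)/2 = 0.355000
  f(c_5) = f(0.355000) = -0.020261
  f(a) × f(c) < 0, new interval: [0.330000, 0.355000]

After 5 iteration(s), the approximation is c_5 = 0.355000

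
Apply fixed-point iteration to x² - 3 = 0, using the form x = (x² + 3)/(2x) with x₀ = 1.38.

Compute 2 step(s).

Equation: x² - 3 = 0
Fixed-point form: x = (x² + 3)/(2x)
x₀ = 1.38

x_1 = g(1.380000) = 1.776957
x_2 = g(1.776957) = 1.732618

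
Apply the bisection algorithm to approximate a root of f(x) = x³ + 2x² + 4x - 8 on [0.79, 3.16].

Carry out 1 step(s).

f(x) = x³ + 2x² + 4x - 8
Initial interval: [0.79, 3.16]

Iteration 1:
  c_1 = (0.790000 + 3.160000)/2 = 1.975000
  f(c_1) = f(1.975000) = 15.404984
  f(a) × f(c) < 0, new interval: [0.790000, 1.975000]

After 1 iteration(s), the approximation is c_1 = 1.975000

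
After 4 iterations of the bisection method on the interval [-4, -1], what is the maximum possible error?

Bisection error bound: |error| ≤ (b-a)/2^n
|error| ≤ (-1 - (-4))/2^4 = 3/2^4
|error| ≤ 0.1875000000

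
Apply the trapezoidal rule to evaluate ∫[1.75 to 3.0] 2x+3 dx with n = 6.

f(x) = 2x+3
a = 1.75, b = 3.0, n = 6
h = (b - a)/n = 0.208333

Trapezoidal rule: (h/2)[f(x₀) + 2f(x₁) + 2f(x₂) + ... + f(xₙ)]

x_0 = 1.7500, f(x_0) = 6.500000, coefficient = 1
x_1 = 1.9583, f(x_1) = 6.916667, coefficient = 2
x_2 = 2.1667, f(x_2) = 7.333333, coefficient = 2
x_3 = 2.3750, f(x_3) = 7.750000, coefficient = 2
x_4 = 2.5833, f(x_4) = 8.166667, coefficient = 2
x_5 = 2.7917, f(x_5) = 8.583333, coefficient = 2
x_6 = 3.0000, f(x_6) = 9.000000, coefficient = 1

I ≈ (0.208333/2) × 93.000000 = 9.687500
Exact value: 9.687500
Error: 0.000000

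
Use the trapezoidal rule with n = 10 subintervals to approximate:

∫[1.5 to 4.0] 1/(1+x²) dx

f(x) = 1/(1+x²)
a = 1.5, b = 4.0, n = 10
h = (b - a)/n = 0.250000

Trapezoidal rule: (h/2)[f(x₀) + 2f(x₁) + 2f(x₂) + ... + f(xₙ)]

x_0 = 1.5000, f(x_0) = 0.307692, coefficient = 1
x_1 = 1.7500, f(x_1) = 0.246154, coefficient = 2
x_2 = 2.0000, f(x_2) = 0.200000, coefficient = 2
x_3 = 2.2500, f(x_3) = 0.164948, coefficient = 2
x_4 = 2.5000, f(x_4) = 0.137931, coefficient = 2
x_5 = 2.7500, f(x_5) = 0.116788, coefficient = 2
x_6 = 3.0000, f(x_6) = 0.100000, coefficient = 2
x_7 = 3.2500, f(x_7) = 0.086486, coefficient = 2
x_8 = 3.5000, f(x_8) = 0.075472, coefficient = 2
x_9 = 3.7500, f(x_9) = 0.066390, coefficient = 2
x_10 = 4.0000, f(x_10) = 0.058824, coefficient = 1

I ≈ (0.250000/2) × 2.754856 = 0.344357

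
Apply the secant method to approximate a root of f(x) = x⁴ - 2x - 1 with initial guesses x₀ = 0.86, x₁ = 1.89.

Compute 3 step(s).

f(x) = x⁴ - 2x - 1
x₀ = 0.86, x₁ = 1.89

Secant formula: x_{n+1} = x_n - f(x_n)(x_n - x_{n-1})/(f(x_n) - f(x_{n-1}))

Iteration 1:
  f(0.860000) = -2.172992
  f(1.890000) = 7.979898
  x_2 = 1.890000 - 7.979898×(1.890000 - 0.860000)/(7.979898 - (-2.172992))
       = 1.080448
Iteration 2:
  f(1.890000) = 7.979898
  f(1.080448) = -1.798149
  x_3 = 1.080448 - (-1.798149)×(1.080448 - 1.890000)/(-1.798149 - 7.979898)
       = 1.229322
Iteration 3:
  f(1.080448) = -1.798149
  f(1.229322) = -1.174822
  x_4 = 1.229322 - (-1.174822)×(1.229322 - 1.080448)/(-1.174822 - (-1.798149))
       = 1.509913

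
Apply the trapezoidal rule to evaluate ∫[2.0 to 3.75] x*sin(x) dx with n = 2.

f(x) = x*sin(x)
a = 2.0, b = 3.75, n = 2
h = (b - a)/n = 0.875000

Trapezoidal rule: (h/2)[f(x₀) + 2f(x₁) + 2f(x₂) + ... + f(xₙ)]

x_0 = 2.0000, f(x_0) = 1.818595, coefficient = 1
x_1 = 2.8750, f(x_1) = 0.757407, coefficient = 2
x_2 = 3.7500, f(x_2) = -2.143355, coefficient = 1

I ≈ (0.875000/2) × 1.190054 = 0.520649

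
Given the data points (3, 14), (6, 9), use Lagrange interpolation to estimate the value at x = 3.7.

Lagrange interpolation formula:
P(x) = Σ yᵢ × Lᵢ(x)
where Lᵢ(x) = Π_{j≠i} (x - xⱼ)/(xᵢ - xⱼ)

L_0(3.7) = (3.7 - 6)/(3 - 6) = 0.766667
L_1(3.7) = (3.7 - 3)/(6 - 3) = 0.233333

P(3.7) = 14×L_0(3.7) + 9×L_1(3.7)
P(3.7) = 12.833333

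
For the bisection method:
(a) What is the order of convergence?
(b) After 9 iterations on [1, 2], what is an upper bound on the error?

(a) Bisection has linear (order 1) convergence; the error is halved each step.

(b) Error bound = (b-a)/2^n = (2 - 1)/2^{9}
    = 1/2^{9}

(a) 1 (linear); (b) error ≤ 1.95e-03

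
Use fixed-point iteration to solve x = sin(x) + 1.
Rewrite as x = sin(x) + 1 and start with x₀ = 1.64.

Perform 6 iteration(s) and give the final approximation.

Equation: x = sin(x) + 1
Fixed-point form: x = sin(x) + 1
x₀ = 1.64

x_1 = g(1.640000) = 1.997606
x_2 = g(1.997606) = 1.910291
x_3 = g(1.910291) = 1.942923
x_4 = g(1.942923) = 1.931556
x_5 = g(1.931556) = 1.935629
x_6 = g(1.935629) = 1.934184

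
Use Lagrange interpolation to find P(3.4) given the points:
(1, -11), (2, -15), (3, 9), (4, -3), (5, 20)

Lagrange interpolation formula:
P(x) = Σ yᵢ × Lᵢ(x)
where Lᵢ(x) = Π_{j≠i} (x - xⱼ)/(xᵢ - xⱼ)

L_0(3.4) = (3.4 - 2)/(1 - 2) × (3.4 - 3)/(1 - 3) × (3.4 - 4)/(1 - 4) × (3.4 - 5)/(1 - 5) = 0.022400
L_1(3.4) = (3.4 - 1)/(2 - 1) × (3.4 - 3)/(2 - 3) × (3.4 - 4)/(2 - 4) × (3.4 - 5)/(2 - 5) = -0.153600
L_2(3.4) = (3.4 - 1)/(3 - 1) × (3.4 - 2)/(3 - 2) × (3.4 - 4)/(3 - 4) × (3.4 - 5)/(3 - 5) = 0.806400
L_3(3.4) = (3.4 - 1)/(4 - 1) × (3.4 - 2)/(4 - 2) × (3.4 - 3)/(4 - 3) × (3.4 - 5)/(4 - 5) = 0.358400
L_4(3.4) = (3.4 - 1)/(5 - 1) × (3.4 - 2)/(5 - 2) × (3.4 - 3)/(5 - 3) × (3.4 - 4)/(5 - 4) = -0.033600

P(3.4) = (-11)×L_0(3.4) + (-15)×L_1(3.4) + 9×L_2(3.4) + (-3)×L_3(3.4) + 20×L_4(3.4)
P(3.4) = 7.568000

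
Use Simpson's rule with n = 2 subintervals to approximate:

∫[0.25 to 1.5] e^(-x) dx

f(x) = e^(-x)
a = 0.25, b = 1.5, n = 2
h = (b - a)/n = 0.625000

Simpson's rule: (h/3)[f(x₀) + 4f(x₁) + 2f(x₂) + ... + f(xₙ)]

x_0 = 0.2500, f(x_0) = 0.778801, coefficient = 1
x_1 = 0.8750, f(x_1) = 0.416862, coefficient = 4
x_2 = 1.5000, f(x_2) = 0.223130, coefficient = 1

I ≈ (0.625000/3) × 2.669379 = 0.556121
Exact value: 0.555671
Error: 0.000450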